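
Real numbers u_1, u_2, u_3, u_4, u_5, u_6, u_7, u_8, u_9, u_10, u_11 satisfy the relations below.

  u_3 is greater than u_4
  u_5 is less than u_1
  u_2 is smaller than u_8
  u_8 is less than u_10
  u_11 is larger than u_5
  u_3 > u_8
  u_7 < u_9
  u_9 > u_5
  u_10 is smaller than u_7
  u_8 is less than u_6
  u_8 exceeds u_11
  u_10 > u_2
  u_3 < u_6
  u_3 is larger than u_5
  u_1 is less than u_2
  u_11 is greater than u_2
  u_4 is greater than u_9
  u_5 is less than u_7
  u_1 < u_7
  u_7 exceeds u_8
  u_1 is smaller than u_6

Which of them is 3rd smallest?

u_2

The consecutive relations fix a unique order: u_5 < u_1 < u_2 < u_11 < u_8 < u_10 < u_7 < u_9 < u_4 < u_3 < u_6.
Counting 3 from the smallest end gives u_2.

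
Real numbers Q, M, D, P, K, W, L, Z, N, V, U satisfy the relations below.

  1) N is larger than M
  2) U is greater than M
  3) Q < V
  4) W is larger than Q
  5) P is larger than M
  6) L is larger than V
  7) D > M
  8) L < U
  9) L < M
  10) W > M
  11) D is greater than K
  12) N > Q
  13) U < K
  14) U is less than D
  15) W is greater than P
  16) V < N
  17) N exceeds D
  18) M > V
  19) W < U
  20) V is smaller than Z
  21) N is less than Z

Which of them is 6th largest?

Piecing the relations together gives one ordering: Q < V < L < M < P < W < U < K < D < N < Z.
Counting 6 from the largest end gives W.

W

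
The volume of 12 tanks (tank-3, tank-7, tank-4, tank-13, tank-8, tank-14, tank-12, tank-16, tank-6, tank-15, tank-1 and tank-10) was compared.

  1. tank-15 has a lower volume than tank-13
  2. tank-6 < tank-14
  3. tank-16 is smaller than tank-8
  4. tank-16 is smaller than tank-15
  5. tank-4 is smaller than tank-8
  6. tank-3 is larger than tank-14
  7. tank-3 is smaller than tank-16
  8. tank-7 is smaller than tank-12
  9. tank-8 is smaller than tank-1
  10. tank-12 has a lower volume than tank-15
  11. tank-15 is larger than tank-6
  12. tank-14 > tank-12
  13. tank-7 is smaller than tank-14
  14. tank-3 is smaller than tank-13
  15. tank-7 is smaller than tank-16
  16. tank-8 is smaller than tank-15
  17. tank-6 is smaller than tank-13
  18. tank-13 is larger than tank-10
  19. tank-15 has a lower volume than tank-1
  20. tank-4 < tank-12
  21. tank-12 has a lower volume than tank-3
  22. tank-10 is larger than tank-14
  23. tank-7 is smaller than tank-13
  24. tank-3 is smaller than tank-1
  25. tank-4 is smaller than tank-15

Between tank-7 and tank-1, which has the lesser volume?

tank-7 < tank-12 and tank-12 < tank-14 give tank-7 < tank-14.
Then tank-14 < tank-3 extends the chain to tank-3.
With tank-3 < tank-16: tank-7 < tank-12 < tank-14 < tank-3 < tank-16.
With tank-16 < tank-8: tank-7 < tank-12 < tank-14 < tank-3 < tank-16 < tank-8.
With tank-8 < tank-15: tank-7 < tank-12 < tank-14 < tank-3 < tank-16 < tank-8 < tank-15.
With tank-15 < tank-1: tank-7 < tank-12 < tank-14 < tank-3 < tank-16 < tank-8 < tank-15 < tank-1.
So tank-7 < tank-1; tank-7 is the smaller of the two.

tank-7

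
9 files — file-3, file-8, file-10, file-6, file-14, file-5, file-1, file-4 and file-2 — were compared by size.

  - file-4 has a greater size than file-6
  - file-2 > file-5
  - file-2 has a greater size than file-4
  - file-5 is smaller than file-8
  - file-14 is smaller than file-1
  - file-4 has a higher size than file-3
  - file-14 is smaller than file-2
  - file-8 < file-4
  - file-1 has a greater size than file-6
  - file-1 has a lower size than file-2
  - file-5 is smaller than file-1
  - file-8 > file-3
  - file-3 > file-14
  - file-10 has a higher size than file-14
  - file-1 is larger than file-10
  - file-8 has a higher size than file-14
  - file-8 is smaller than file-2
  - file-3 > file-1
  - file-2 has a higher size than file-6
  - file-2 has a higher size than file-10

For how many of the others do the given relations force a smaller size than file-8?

Directly below file-8: file-14, file-5, file-3.
One step further: file-1 (4 so far).
One step further: file-6, file-10 (6 so far).
Nothing else is reachable below file-8; 6 in all.

6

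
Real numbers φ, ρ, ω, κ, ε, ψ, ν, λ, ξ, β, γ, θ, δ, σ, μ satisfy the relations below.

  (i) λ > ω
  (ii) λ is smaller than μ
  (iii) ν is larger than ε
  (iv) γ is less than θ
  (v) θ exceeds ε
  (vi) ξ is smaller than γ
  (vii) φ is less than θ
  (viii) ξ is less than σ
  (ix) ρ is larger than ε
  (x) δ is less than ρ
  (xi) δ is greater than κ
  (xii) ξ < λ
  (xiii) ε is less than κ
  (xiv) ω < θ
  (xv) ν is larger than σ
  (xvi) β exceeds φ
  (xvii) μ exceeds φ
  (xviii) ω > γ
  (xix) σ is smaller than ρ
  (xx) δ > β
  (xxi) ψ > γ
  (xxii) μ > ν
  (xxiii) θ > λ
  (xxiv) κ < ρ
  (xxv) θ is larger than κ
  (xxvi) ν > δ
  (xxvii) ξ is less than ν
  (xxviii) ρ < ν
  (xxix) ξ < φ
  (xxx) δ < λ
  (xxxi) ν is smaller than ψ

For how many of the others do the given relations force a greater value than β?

The elements the relations force above β are δ, λ, ρ, ν, μ, ψ, θ — no chain reaches any other.
That is 7.

7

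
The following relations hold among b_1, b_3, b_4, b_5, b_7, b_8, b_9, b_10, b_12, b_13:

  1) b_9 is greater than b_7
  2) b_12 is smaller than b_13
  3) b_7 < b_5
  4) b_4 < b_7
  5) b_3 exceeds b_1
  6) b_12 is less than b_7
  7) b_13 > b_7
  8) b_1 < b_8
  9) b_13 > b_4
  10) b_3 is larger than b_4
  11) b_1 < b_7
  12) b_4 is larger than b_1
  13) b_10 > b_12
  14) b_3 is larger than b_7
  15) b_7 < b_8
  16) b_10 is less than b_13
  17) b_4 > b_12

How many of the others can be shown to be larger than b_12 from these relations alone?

The elements the relations force above b_12 are b_10, b_4, b_7, b_9, b_3, b_13, b_5, b_8 — no chain reaches any other.
That is 8.

8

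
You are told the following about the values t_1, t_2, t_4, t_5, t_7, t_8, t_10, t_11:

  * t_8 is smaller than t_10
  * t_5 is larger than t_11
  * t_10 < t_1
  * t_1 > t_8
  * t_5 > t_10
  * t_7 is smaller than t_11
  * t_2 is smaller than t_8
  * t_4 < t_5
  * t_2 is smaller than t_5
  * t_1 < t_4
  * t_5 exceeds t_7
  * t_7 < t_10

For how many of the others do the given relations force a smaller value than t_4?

5

Directly below t_4: t_1.
One step further: t_8, t_10 (3 so far).
One step further: t_2, t_7 (5 so far).
Nothing else is reachable below t_4; 5 in all.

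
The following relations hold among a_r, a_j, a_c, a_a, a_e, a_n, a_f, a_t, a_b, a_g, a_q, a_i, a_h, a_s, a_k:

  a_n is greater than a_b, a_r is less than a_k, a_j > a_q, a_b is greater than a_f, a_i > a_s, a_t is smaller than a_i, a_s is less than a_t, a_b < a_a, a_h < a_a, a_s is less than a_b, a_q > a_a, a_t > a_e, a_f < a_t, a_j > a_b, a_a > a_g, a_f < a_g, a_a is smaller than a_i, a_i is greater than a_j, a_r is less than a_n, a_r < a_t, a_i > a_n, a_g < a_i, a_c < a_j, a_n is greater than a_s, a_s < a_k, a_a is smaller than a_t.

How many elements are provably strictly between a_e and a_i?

The relations place a_e below a_i. An element lies strictly between them when it is forced above a_e and also forced below a_i.
Above a_e: {a_t}. Below a_i: {a_f, a_s, a_b, a_r, a_g, a_h, a_a, a_q, a_c, a_n, a_t, a_j}.
Intersection: {a_t} — 1.

1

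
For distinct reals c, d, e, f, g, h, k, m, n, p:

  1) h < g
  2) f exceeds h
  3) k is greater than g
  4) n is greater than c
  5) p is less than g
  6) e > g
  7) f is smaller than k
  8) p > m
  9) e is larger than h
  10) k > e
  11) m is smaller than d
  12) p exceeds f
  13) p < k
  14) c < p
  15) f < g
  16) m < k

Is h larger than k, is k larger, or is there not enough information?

The relevant relations are h < f; f < p; p < g; g < e; e < k.
Chaining these gives h < f < p < g < e < k.
So k is larger.

k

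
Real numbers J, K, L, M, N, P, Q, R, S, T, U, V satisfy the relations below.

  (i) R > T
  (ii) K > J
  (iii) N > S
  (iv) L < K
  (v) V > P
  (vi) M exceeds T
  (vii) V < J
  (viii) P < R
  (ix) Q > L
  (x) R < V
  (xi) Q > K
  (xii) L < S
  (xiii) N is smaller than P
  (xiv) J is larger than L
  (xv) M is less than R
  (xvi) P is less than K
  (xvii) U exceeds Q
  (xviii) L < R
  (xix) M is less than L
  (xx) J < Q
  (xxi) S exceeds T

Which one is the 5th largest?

V

The consecutive relations fix a unique order: T < M < L < S < N < P < R < V < J < K < Q < U.
The 5th largest is V.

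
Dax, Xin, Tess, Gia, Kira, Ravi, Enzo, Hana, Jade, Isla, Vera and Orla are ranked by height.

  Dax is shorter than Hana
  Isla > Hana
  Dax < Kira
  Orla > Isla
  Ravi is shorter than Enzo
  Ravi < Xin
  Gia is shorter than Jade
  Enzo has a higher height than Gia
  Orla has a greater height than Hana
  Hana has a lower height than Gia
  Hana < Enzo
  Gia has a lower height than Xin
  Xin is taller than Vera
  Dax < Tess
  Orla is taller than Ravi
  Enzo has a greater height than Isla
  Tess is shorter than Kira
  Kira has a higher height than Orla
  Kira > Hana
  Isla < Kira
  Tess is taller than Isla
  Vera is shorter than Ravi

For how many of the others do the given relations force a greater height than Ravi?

4

Directly above Ravi: Xin, Enzo, Orla.
One step further: Kira (4 so far).
Nothing else is reachable above Ravi; 4 in all.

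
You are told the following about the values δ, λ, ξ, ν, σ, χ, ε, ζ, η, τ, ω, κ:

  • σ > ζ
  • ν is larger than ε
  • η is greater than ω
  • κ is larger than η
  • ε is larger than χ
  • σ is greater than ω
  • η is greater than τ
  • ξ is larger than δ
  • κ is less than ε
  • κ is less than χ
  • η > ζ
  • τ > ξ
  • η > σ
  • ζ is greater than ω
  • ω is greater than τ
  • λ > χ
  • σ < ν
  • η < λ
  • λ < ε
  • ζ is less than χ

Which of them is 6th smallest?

σ

Piecing the relations together gives one ordering: δ < ξ < τ < ω < ζ < σ < η < κ < χ < λ < ε < ν.
The 6th smallest is σ.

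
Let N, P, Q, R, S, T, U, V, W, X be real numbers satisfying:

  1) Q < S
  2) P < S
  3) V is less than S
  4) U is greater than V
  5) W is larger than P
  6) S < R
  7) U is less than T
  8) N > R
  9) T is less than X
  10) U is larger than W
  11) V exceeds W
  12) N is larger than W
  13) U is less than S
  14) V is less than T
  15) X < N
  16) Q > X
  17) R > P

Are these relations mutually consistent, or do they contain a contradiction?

consistent

The single ordering P < W < V < U < T < X < Q < S < R < N satisfies every listed relation, so no contradiction arises.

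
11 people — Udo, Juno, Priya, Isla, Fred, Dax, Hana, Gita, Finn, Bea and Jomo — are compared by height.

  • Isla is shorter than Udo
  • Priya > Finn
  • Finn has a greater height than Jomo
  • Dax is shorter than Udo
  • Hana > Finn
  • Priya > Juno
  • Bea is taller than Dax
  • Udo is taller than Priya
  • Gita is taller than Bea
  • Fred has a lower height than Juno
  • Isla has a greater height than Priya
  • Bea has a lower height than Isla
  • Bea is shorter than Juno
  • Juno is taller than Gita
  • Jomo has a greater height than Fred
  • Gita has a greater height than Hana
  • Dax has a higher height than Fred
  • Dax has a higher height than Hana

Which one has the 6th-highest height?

Bea

Piecing the relations together gives one ordering: Fred < Jomo < Finn < Hana < Dax < Bea < Gita < Juno < Priya < Isla < Udo.
The 6th largest is Bea.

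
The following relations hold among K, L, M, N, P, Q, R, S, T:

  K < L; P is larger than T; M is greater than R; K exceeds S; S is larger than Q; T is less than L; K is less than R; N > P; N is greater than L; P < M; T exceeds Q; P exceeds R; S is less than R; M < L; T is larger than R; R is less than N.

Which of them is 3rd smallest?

K

Chaining the given pairs: Q < S < K < R < T < P < M < L < N.
Counting 3 from the smallest end gives K.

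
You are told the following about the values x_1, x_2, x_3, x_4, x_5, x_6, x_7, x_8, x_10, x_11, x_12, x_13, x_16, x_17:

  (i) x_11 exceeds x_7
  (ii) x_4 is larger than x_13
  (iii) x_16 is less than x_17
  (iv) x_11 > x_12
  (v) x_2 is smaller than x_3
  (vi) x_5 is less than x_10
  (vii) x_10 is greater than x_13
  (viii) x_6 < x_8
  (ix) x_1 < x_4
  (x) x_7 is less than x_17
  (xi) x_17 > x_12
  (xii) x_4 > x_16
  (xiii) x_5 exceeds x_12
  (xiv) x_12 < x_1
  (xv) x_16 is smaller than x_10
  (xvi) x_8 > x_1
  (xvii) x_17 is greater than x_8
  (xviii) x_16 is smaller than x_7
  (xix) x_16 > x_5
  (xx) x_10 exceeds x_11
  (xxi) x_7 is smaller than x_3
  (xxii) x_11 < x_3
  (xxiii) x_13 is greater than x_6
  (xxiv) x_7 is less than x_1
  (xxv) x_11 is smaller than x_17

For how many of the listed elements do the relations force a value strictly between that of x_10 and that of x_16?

2

Chaining upward from x_16 reaches: x_7, x_1, x_8, x_4, x_11, x_3, x_17.
Chaining downward from x_10 reaches: x_6, x_12, x_5, x_13, x_7, x_11.
Strictly between x_16 and x_10 are those in both lists: x_7, x_11 — 2 elements.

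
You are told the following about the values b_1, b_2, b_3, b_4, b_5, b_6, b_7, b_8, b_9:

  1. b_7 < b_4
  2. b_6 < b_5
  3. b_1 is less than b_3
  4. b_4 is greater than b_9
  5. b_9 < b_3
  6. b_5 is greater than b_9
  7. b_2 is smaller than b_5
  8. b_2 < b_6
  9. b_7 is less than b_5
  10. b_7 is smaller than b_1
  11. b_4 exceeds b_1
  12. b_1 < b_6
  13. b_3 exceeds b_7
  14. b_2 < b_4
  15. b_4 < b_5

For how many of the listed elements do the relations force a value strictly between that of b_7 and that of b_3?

1

The relations place b_7 below b_3. An element lies strictly between them when it is forced above b_7 and also forced below b_3.
Above b_7: {b_1, b_4, b_6, b_5}. Below b_3: {b_9, b_1}.
Intersection: {b_1} — 1.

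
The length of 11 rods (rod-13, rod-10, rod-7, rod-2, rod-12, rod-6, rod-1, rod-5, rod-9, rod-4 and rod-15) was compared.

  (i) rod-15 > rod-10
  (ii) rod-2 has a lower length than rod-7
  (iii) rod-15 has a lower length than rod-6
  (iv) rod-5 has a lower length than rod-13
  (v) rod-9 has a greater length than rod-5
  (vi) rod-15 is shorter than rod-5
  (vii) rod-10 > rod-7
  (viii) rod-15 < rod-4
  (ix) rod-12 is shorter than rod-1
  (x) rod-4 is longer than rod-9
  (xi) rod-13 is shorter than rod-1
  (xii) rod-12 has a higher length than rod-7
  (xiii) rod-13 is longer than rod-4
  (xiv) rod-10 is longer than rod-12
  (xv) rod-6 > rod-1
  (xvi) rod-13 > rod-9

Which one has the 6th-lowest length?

The consecutive relations fix a unique order: rod-2 < rod-7 < rod-12 < rod-10 < rod-15 < rod-5 < rod-9 < rod-4 < rod-13 < rod-1 < rod-6.
The 6th smallest is rod-5.

rod-5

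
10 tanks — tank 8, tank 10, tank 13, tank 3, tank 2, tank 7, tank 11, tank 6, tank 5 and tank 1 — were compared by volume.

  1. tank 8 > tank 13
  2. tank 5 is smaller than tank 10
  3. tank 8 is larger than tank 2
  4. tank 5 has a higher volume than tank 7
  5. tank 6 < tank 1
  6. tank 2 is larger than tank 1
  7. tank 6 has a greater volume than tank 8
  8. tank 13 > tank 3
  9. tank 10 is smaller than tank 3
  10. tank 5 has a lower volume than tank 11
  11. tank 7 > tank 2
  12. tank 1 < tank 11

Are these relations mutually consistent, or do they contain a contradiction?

inconsistent

Chaining the given relations yields tank 2 < tank 7 < tank 5 < tank 10 < tank 3 < tank 13 < tank 8 < tank 6 < tank 1, so tank 2 < tank 1. But one relation states tank 1 < tank 2. These cannot both hold.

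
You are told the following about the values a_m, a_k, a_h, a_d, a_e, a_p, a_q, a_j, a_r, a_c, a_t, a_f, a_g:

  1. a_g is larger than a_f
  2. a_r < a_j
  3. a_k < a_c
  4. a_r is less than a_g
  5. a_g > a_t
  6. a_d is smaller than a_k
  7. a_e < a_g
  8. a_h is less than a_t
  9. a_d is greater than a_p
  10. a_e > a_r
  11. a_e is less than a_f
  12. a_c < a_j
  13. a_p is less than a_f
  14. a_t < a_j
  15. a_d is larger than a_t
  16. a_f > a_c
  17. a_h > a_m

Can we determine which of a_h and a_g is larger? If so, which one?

a_g

Link the given pairs in sequence: a_h < a_t; a_t < a_d; a_d < a_k; a_k < a_c; a_c < a_f; a_f < a_g.
Together: a_h < a_t < a_d < a_k < a_c < a_f < a_g.
So a_g is larger.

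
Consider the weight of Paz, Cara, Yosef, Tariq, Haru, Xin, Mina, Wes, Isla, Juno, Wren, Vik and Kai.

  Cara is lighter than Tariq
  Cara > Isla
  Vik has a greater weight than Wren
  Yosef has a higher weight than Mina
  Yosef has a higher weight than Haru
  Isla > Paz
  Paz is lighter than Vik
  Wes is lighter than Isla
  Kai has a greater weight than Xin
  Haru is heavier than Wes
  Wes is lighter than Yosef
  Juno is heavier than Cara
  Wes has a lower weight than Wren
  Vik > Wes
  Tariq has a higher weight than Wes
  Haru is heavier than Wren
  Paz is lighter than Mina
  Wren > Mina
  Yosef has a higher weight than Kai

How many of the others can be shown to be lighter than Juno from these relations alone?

4

The elements the relations force below Juno are Paz, Wes, Isla, Cara — no chain reaches any other.
That is 4.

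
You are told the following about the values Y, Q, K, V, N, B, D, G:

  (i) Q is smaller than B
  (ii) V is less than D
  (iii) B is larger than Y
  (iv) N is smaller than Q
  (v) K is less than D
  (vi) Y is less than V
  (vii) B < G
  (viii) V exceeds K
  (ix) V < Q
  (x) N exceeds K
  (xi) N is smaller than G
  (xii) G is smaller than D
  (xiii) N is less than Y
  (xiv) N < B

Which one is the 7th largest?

N

Piecing the relations together gives one ordering: K < N < Y < V < Q < B < G < D.
Counting 7 from the largest end gives N.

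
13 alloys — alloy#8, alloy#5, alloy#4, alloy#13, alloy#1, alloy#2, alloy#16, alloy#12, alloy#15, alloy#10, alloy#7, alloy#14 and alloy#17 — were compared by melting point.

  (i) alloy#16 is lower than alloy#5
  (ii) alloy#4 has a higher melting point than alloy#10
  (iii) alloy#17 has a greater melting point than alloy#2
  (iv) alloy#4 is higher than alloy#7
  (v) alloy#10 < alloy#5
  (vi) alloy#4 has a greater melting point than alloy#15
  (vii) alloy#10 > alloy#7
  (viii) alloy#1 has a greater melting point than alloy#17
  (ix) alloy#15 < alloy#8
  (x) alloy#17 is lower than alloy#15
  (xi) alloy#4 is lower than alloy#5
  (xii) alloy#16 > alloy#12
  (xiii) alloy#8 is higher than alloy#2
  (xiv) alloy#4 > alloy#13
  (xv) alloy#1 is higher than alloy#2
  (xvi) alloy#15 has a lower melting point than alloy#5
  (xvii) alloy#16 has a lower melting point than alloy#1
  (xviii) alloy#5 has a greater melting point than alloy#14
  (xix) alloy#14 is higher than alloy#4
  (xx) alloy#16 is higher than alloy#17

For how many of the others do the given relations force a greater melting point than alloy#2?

Directly above alloy#2: alloy#17, alloy#1, alloy#8.
One step further: alloy#16, alloy#15 (5 so far).
One step further: alloy#4, alloy#5 (7 so far).
One step further: alloy#14 (8 so far).
Nothing else is reachable above alloy#2; 8 in all.

8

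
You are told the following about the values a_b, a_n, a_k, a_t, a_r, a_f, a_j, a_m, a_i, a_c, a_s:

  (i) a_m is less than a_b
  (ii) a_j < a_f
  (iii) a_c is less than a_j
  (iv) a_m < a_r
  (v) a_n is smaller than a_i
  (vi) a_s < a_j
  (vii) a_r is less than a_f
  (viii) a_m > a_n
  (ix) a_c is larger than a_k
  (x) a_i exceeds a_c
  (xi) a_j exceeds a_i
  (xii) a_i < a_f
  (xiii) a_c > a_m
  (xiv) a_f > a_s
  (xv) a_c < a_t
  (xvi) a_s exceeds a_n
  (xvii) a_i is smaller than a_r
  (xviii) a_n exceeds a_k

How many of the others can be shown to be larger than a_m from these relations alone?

Directly above a_m: a_c, a_b, a_r.
One step further: a_i, a_t, a_j, a_f (7 so far).
No other element is forced above a_m by the given relations, so the count is 7.

7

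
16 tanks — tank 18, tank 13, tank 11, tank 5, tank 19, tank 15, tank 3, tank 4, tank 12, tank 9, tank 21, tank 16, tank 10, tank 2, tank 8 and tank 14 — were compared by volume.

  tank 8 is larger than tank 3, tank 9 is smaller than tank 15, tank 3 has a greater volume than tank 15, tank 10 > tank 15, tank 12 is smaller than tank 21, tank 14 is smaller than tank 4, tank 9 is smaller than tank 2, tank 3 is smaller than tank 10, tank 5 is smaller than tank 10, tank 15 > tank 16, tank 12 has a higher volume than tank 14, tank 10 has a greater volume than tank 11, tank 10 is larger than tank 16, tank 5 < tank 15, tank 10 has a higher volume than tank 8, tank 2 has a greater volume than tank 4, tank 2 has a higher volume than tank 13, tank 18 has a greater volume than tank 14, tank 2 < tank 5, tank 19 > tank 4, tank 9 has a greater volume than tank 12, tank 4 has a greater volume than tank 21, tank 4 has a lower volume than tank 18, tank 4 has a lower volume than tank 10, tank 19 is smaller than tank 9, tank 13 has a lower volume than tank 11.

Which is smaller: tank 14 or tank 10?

tank 14 < tank 12 and tank 12 < tank 21 give tank 14 < tank 21.
With tank 21 < tank 4: tank 14 < tank 12 < tank 21 < tank 4.
Then tank 4 < tank 19 extends the chain to tank 19.
With tank 19 < tank 9: tank 14 < tank 12 < tank 21 < tank 4 < tank 19 < tank 9.
Then tank 9 < tank 2 extends the chain to tank 2.
With tank 2 < tank 5: tank 14 < tank 12 < tank 21 < tank 4 < tank 19 < tank 9 < tank 2 < tank 5.
Then tank 5 < tank 15 extends the chain to tank 15.
Then tank 15 < tank 3 extends the chain to tank 3.
With tank 3 < tank 8: tank 14 < tank 12 < tank 21 < tank 4 < tank 19 < tank 9 < tank 2 < tank 5 < tank 15 < tank 3 < tank 8.
With tank 8 < tank 10: tank 14 < tank 12 < tank 21 < tank 4 < tank 19 < tank 9 < tank 2 < tank 5 < tank 15 < tank 3 < tank 8 < tank 10.
So tank 14 < tank 10; tank 14 is the smaller of the two.

tank 14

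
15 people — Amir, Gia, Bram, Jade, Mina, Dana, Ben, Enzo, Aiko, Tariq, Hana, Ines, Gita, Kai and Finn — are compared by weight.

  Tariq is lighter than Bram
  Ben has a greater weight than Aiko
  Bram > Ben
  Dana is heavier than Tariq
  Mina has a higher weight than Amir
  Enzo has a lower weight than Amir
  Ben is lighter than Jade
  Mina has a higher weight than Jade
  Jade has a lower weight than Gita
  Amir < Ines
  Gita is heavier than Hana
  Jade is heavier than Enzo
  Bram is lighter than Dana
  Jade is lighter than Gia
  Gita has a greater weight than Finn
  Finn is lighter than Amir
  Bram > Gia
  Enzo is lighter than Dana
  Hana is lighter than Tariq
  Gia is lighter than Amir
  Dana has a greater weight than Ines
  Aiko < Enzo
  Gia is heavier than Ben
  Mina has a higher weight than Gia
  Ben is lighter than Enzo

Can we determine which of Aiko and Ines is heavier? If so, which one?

Aiko < Ben and Ben < Enzo give Aiko < Enzo.
With Enzo < Jade: Aiko < Ben < Enzo < Jade.
With Jade < Gia: Aiko < Ben < Enzo < Jade < Gia.
Then Gia < Amir extends the chain to Amir.
Then Amir < Ines extends the chain to Ines.
So Ines is heavier.

Ines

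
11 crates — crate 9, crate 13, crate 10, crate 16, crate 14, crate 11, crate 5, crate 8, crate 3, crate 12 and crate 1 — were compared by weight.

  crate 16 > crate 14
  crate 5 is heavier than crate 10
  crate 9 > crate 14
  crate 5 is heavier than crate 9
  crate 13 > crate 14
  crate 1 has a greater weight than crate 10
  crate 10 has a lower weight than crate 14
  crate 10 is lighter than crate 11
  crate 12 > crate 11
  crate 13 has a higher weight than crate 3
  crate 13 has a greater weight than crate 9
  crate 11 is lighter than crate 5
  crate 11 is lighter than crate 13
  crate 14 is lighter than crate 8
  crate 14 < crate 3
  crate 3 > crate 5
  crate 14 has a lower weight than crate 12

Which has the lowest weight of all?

crate 14 is not least since crate 10 < crate 14; crate 11 is not least since crate 10 < crate 11; crate 9 is not least since crate 14 < crate 9; crate 5 is not least since crate 11 < crate 5; crate 3 is not least since crate 14 < crate 3; crate 12 is not least since crate 11 < crate 12; crate 16 is not least since crate 14 < crate 16; crate 8 is not least since crate 14 < crate 8; crate 1 is not least since crate 10 < crate 1; crate 13 is not least since crate 11 < crate 13.
Only crate 10 has nothing below it, so crate 10 is the lowest weight.

crate 10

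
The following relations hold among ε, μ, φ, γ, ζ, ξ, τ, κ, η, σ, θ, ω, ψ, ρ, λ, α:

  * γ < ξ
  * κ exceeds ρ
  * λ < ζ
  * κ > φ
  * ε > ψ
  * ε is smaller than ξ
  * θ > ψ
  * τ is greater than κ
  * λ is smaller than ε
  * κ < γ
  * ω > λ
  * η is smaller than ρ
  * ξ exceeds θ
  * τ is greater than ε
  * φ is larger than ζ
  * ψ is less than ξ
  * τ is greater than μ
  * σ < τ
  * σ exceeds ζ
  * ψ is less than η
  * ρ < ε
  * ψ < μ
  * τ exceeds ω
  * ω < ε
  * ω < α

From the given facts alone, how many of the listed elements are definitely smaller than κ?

6

From κ the given relations immediately reach ρ, φ.
From those, ζ, η — 4 in total.
From those, λ, ψ — 6 in total.
Nothing else is reachable below κ; 6 in all.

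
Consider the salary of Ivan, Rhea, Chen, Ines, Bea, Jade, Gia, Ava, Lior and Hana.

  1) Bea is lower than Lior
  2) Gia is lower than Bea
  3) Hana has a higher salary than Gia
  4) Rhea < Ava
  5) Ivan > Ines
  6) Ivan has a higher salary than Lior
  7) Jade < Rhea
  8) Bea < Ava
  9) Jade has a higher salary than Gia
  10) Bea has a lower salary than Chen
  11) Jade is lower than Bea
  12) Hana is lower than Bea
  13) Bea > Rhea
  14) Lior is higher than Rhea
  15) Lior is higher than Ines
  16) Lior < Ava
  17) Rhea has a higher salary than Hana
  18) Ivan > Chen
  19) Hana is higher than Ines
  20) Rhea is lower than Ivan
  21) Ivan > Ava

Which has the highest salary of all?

Gia is not greatest since Gia < Jade; Ines is not greatest since Ines < Lior; Jade is not greatest since Jade < Bea; Hana is not greatest since Hana < Rhea; Rhea is not greatest since Rhea < Ivan; Bea is not greatest since Bea < Chen; Lior is not greatest since Lior < Ava; Chen is not greatest since Chen < Ivan; Ava is not greatest since Ava < Ivan.
Only Ivan has nothing above it, so Ivan is the highest salary.

Ivan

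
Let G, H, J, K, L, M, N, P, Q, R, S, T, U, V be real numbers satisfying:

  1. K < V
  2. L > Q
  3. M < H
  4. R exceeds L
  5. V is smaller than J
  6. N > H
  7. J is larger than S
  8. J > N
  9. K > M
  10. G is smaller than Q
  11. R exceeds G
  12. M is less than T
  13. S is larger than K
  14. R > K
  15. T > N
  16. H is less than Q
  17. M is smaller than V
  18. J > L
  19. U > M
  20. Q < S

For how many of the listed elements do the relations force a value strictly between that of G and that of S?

The relations place G below S. An element lies strictly between them when it is forced above G and also forced below S.
Above G: {Q, L, J, R}. Below S: {M, H, K, Q}.
Intersection: {Q} — 1.

1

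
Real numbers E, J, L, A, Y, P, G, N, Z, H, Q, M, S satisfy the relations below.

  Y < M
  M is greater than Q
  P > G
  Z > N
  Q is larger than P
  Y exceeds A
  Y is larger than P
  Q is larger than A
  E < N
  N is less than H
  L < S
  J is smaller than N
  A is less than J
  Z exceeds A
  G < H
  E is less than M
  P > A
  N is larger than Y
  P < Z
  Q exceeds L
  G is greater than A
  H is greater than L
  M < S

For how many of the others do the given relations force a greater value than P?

7

The elements the relations force above P are Y, N, Z, Q, M, S, H — no chain reaches any other.
That is 7.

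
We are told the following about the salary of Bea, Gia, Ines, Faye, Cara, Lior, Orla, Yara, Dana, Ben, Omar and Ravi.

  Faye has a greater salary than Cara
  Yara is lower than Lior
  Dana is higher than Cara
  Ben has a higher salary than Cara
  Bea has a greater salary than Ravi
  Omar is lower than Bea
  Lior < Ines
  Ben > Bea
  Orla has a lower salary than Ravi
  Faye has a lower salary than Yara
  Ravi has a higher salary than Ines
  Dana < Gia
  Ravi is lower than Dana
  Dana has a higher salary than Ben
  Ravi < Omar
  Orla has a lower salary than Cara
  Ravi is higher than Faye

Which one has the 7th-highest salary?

Chaining the given pairs: Orla < Cara < Faye < Yara < Lior < Ines < Ravi < Omar < Bea < Ben < Dana < Gia.
The 7th largest is Ines.

Ines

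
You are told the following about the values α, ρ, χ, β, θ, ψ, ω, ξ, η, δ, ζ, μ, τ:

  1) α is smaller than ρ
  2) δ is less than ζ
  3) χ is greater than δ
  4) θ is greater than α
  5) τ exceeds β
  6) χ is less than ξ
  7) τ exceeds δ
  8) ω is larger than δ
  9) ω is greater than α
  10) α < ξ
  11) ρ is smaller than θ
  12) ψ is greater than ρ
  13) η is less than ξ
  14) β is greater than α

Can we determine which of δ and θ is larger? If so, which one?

undetermined

Following every chain through δ: above δ we get χ, ω, ξ, ζ, τ.
θ is not reached, and no chain runs the other way from θ to δ.
So the given relations leave the order of δ and θ undetermined.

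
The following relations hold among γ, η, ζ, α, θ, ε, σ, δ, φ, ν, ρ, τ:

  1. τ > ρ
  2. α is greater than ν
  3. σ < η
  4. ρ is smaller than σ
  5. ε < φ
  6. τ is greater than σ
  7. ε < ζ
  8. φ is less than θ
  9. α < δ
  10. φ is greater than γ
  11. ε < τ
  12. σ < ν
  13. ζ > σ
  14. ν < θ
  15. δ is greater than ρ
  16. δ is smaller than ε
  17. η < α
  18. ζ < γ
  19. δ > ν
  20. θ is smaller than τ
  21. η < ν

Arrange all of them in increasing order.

Nothing is placed below ρ, so it is least; from there ρ < σ; σ < η; η < ν; ν < α; α < δ; δ < ε; ε < ζ; ζ < γ; γ < φ; φ < θ; θ < τ, each given directly.

ρ < σ < η < ν < α < δ < ε < ζ < γ < φ < θ < τ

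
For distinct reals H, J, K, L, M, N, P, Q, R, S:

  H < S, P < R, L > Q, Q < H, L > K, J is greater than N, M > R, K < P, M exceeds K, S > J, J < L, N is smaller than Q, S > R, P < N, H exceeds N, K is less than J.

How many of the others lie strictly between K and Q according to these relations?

2

Chaining upward from K reaches: P, N, J, R, L, H, M, S.
Chaining downward from Q reaches: P, N.
Strictly between K and Q are those in both lists: P, N — 2 elements.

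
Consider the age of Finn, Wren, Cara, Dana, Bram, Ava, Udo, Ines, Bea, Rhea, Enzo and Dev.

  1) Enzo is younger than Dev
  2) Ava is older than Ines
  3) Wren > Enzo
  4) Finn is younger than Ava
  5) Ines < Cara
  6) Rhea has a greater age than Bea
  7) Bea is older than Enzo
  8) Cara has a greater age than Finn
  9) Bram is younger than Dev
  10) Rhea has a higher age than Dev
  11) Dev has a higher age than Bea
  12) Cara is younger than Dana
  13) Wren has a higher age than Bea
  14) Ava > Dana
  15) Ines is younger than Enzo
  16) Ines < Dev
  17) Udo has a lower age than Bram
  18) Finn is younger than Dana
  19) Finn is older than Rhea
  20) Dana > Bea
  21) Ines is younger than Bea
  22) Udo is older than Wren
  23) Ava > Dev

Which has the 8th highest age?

Piecing the relations together gives one ordering: Ines < Enzo < Bea < Wren < Udo < Bram < Dev < Rhea < Finn < Cara < Dana < Ava.
Counting 8 from the largest end gives Udo.

Udo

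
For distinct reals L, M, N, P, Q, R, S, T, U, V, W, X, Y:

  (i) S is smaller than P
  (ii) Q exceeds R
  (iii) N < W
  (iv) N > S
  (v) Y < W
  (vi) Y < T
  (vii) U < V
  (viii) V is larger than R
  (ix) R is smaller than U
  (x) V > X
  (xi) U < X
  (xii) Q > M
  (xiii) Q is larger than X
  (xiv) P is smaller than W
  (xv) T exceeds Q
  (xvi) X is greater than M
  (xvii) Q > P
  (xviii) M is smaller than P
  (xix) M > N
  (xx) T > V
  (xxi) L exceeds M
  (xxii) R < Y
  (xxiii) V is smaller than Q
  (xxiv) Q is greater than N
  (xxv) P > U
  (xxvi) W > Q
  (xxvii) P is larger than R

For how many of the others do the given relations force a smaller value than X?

5

From X the given relations immediately reach U, M.
From those, N, R — 4 in total.
From those, S — 5 in total.
Nothing else is reachable below X; 5 in all.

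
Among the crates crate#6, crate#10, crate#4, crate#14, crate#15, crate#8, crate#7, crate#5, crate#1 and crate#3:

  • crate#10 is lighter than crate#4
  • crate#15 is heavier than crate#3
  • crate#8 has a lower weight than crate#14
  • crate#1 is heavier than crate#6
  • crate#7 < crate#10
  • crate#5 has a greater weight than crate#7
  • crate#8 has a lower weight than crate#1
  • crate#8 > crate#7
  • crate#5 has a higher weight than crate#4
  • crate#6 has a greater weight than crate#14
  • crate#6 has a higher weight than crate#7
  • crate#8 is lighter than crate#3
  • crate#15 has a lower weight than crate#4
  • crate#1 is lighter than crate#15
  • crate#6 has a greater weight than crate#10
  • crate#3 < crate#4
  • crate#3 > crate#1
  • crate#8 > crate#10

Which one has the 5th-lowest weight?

crate#6

Chaining the given pairs: crate#7 < crate#10 < crate#8 < crate#14 < crate#6 < crate#1 < crate#3 < crate#15 < crate#4 < crate#5.
The 5th smallest is crate#6.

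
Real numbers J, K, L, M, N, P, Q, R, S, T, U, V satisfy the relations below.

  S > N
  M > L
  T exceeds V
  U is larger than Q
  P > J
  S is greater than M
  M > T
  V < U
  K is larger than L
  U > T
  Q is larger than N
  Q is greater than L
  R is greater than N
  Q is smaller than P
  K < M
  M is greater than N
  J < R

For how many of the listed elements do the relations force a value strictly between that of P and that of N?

1

Chaining upward from N reaches: Q, U, M, S, R.
Chaining downward from P reaches: L, Q, J.
Strictly between N and P are those in both lists: Q — 1 element.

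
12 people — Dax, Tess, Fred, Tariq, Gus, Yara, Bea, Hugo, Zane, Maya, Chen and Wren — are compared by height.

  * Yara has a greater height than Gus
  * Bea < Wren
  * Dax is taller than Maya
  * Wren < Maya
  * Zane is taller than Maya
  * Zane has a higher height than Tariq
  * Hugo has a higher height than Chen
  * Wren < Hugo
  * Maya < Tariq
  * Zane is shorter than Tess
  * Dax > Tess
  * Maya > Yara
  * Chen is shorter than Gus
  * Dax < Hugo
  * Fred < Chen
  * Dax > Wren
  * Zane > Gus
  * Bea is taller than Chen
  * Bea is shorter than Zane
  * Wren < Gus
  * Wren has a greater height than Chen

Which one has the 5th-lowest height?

Gus

Chaining the given pairs: Fred < Chen < Bea < Wren < Gus < Yara < Maya < Tariq < Zane < Tess < Dax < Hugo.
The 5th smallest is Gus.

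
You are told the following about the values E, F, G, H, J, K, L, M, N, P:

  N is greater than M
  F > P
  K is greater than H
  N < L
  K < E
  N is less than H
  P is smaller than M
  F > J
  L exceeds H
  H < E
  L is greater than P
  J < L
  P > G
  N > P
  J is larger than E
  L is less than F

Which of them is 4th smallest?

N

Piecing the relations together gives one ordering: G < P < M < N < H < K < E < J < L < F.
Counting 4 from the smallest end gives N.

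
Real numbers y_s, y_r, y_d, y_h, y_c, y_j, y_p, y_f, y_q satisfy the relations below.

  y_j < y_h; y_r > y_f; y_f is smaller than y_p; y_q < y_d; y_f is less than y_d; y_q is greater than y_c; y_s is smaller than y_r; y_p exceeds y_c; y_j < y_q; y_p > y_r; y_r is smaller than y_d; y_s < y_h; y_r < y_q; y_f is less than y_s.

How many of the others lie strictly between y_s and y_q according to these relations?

1

Chaining upward from y_s reaches: y_r, y_p, y_h, y_d.
Chaining downward from y_q reaches: y_f, y_c, y_r, y_j.
Strictly between y_s and y_q are those in both lists: y_r — 1 element.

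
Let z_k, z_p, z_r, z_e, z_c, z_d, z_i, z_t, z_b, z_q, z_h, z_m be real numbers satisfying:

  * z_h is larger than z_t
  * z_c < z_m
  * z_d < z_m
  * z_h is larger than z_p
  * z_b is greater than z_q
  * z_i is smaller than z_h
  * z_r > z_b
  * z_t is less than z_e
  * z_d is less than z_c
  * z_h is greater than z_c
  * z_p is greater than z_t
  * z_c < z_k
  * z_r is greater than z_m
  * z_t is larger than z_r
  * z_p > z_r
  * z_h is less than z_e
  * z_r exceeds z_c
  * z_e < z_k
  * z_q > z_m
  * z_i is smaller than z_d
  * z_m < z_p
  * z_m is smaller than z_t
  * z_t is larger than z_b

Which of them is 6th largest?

z_r

The consecutive relations fix a unique order: z_i < z_d < z_c < z_m < z_q < z_b < z_r < z_t < z_p < z_h < z_e < z_k.
The 6th largest is z_r.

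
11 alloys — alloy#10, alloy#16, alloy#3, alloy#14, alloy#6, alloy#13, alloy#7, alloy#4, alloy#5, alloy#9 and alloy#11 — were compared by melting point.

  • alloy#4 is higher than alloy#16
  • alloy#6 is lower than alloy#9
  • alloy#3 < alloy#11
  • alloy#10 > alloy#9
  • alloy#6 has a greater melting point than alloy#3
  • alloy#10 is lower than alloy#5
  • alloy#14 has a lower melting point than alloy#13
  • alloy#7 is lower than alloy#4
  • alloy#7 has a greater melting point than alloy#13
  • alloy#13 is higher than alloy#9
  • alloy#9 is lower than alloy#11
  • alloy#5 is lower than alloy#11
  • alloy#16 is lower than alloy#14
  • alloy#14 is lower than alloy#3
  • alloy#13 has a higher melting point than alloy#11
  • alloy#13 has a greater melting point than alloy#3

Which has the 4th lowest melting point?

Chaining the given pairs: alloy#16 < alloy#14 < alloy#3 < alloy#6 < alloy#9 < alloy#10 < alloy#5 < alloy#11 < alloy#13 < alloy#7 < alloy#4.
Counting 4 from the smallest end gives alloy#6.

alloy#6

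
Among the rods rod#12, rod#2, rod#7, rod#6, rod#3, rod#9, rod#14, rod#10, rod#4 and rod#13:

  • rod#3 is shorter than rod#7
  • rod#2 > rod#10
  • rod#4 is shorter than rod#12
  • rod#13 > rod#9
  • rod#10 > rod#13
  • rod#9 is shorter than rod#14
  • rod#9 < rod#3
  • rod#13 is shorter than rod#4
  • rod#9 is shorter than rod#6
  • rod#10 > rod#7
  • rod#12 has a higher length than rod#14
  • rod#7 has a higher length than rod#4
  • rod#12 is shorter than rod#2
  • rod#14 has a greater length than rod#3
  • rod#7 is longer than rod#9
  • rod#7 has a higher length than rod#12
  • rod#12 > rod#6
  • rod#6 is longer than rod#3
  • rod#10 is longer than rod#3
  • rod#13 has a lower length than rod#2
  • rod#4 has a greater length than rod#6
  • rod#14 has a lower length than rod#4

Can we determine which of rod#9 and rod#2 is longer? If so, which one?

Link the given pairs in sequence: rod#9 < rod#3; rod#3 < rod#14; rod#14 < rod#4; rod#4 < rod#12; rod#12 < rod#7; rod#7 < rod#10; rod#10 < rod#2.
Chaining these gives rod#9 < rod#3 < rod#14 < rod#4 < rod#12 < rod#7 < rod#10 < rod#2.
So rod#2 is longer.

rod#2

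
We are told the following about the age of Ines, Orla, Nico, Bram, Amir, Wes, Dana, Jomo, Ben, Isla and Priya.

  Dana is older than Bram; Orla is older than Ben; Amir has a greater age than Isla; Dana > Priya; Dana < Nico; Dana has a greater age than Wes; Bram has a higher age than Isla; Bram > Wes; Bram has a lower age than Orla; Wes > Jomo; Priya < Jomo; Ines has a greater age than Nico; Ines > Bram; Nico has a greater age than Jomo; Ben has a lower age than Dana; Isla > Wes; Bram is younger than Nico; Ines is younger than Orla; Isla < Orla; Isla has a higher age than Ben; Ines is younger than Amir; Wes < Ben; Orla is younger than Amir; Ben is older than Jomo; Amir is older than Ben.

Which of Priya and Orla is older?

Priya < Jomo and Jomo < Wes give Priya < Wes.
With Wes < Ben: Priya < Jomo < Wes < Ben.
Then Ben < Isla extends the chain to Isla.
With Isla < Bram: Priya < Jomo < Wes < Ben < Isla < Bram.
Then Bram < Dana extends the chain to Dana.
With Dana < Nico: Priya < Jomo < Wes < Ben < Isla < Bram < Dana < Nico.
With Nico < Ines: Priya < Jomo < Wes < Ben < Isla < Bram < Dana < Nico < Ines.
With Ines < Orla: Priya < Jomo < Wes < Ben < Isla < Bram < Dana < Nico < Ines < Orla.
So Priya < Orla; Orla is the older of the two.

Orla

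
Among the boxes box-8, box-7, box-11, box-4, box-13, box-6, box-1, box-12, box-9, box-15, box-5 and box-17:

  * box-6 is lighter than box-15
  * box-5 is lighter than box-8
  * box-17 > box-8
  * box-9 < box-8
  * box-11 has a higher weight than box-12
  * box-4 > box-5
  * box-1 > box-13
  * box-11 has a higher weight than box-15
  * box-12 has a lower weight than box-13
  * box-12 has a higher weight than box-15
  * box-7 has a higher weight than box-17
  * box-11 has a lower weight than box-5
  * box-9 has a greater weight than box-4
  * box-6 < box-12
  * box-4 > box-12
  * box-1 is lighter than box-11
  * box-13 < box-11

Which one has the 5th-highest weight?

box-4

Piecing the relations together gives one ordering: box-6 < box-15 < box-12 < box-13 < box-1 < box-11 < box-5 < box-4 < box-9 < box-8 < box-17 < box-7.
The 5th largest is box-4.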